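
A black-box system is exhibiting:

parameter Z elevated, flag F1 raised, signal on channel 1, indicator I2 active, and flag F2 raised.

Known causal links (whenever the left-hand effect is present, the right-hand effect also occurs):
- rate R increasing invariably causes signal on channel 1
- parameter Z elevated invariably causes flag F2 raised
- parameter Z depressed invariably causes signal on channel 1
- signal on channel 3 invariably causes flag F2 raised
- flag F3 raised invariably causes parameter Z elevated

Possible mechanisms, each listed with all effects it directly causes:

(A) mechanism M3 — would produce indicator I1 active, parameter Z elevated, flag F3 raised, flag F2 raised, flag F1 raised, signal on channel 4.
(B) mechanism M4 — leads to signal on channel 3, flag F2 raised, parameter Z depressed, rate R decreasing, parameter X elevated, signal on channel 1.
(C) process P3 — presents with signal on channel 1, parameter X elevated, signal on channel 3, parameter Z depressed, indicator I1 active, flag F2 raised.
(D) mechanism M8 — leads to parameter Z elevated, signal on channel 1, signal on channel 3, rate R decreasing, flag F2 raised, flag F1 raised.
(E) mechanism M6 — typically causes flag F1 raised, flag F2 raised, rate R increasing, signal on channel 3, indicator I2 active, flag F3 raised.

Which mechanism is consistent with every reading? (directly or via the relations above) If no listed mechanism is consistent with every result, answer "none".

E

Testing each hypothesis:
(A) mechanism M3 — parameter Z elevated +; flag F1 raised +; signal on channel 1 -; indicator I2 active -; flag F2 raised +
(B) mechanism M4 — fails on parameter Z elevated, flag F1 raised, indicator I2 active (predicts parameter Z depressed, not parameter Z elevated)
(C) process P3 — fails on parameter Z elevated, flag F1 raised, indicator I2 active (predicts parameter Z depressed, not parameter Z elevated)
(D) mechanism M8 — parameter Z elevated +; flag F1 raised +; signal on channel 1 +; indicator I2 active -; flag F2 raised +
(E) mechanism M6 — accounts for every observation (parameter Z elevated by flag F3 raised → parameter Z elevated)
Only (E) is consistent with every observation.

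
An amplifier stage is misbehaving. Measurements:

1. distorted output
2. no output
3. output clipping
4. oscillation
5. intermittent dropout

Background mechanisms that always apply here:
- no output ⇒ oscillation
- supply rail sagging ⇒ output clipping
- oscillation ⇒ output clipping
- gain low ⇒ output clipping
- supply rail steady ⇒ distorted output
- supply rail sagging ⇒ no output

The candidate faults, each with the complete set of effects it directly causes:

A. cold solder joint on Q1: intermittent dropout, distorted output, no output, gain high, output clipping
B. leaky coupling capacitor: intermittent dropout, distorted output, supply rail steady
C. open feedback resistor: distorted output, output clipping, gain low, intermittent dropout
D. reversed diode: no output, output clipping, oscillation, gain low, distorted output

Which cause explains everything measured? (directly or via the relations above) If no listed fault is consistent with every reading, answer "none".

Checking each candidate against the observations:
(A) cold solder joint on Q1 — accounts for every observation (oscillation via no output → oscillation)
(B) leaky coupling capacitor — does not account for no output, output clipping, oscillation
(C) open feedback resistor — does not account for no output, oscillation
(D) reversed diode — distorted output match; no output match; output clipping match; oscillation match; intermittent dropout miss
(A) alone accounts for all the evidence.

A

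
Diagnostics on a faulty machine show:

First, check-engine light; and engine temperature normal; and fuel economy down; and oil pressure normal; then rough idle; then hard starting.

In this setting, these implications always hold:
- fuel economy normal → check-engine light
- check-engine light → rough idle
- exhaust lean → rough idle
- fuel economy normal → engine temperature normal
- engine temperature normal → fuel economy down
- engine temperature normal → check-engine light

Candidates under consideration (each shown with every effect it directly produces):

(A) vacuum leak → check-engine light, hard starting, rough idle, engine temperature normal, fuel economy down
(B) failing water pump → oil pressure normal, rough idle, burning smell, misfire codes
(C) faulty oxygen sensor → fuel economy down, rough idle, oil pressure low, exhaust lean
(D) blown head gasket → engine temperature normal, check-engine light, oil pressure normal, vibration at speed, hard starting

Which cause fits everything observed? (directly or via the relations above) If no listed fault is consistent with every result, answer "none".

Testing each hypothesis:
(A) vacuum leak — check-engine light ✓; engine temperature normal ✓; fuel economy down ✓; oil pressure normal ✗; rough idle ✓; hard starting ✓
(B) failing water pump — check-engine light ✗; engine temperature normal ✗; fuel economy down ✗; oil pressure normal ✓; rough idle ✓; hard starting ✗
(C) faulty oxygen sensor — fails on check-engine light, engine temperature normal, oil pressure normal, hard starting (predicts oil pressure low, not oil pressure normal)
(D) blown head gasket — check-engine light ✓; engine temperature normal ✓; fuel economy down ✓ (via engine temperature normal → fuel economy down); oil pressure normal ✓; rough idle ✓ (via check-engine light → rough idle); hard starting ✓
Only (D) is consistent with every observation.

D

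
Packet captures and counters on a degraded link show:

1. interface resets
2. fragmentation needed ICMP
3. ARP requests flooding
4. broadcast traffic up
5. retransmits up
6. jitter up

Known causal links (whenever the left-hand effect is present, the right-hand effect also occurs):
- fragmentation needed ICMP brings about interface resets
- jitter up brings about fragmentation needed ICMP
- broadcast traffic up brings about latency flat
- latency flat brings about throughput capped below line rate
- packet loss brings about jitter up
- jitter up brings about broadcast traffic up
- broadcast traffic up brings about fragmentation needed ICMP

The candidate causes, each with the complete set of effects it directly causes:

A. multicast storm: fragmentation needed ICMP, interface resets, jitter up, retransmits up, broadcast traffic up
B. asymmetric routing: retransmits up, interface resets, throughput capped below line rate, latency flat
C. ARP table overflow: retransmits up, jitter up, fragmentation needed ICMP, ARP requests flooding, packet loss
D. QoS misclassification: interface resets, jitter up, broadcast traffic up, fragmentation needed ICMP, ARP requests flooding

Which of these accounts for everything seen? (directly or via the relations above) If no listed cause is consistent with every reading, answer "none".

C

For each candidate, compare predicted effects to what was observed:
(A) multicast storm — does not account for ARP requests flooding
(B) asymmetric routing — interface resets ✓; fragmentation needed ICMP ✗; ARP requests flooding ✗; broadcast traffic up ✗; retransmits up ✓; jitter up ✗
(C) ARP table overflow — accounts for every observation (interface resets through fragmentation needed ICMP → interface resets)
(D) QoS misclassification — interface resets ✓; fragmentation needed ICMP ✓; ARP requests flooding ✓; broadcast traffic up ✓; retransmits up ✗; jitter up ✓
Only (C) is consistent with every observation.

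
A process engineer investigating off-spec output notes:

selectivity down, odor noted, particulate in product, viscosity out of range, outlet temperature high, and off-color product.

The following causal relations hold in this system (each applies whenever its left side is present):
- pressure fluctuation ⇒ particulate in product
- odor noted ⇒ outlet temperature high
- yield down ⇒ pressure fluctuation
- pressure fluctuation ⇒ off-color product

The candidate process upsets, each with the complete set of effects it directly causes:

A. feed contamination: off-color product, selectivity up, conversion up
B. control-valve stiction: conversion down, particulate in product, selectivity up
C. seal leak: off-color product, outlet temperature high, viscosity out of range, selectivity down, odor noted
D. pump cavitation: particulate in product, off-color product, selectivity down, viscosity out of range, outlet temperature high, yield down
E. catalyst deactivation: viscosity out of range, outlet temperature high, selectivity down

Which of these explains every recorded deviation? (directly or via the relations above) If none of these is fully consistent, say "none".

none

Per-candidate check:
(A) feed contamination — fails on selectivity down, odor noted, particulate in product, viscosity out of range, outlet temperature high (predicts selectivity up, not selectivity down)
(B) control-valve stiction — selectivity down miss; odor noted miss; particulate in product match; viscosity out of range miss; outlet temperature high miss; off-color product miss
(C) seal leak — selectivity down match; odor noted match; particulate in product miss; viscosity out of range match; outlet temperature high match; off-color product match
(D) pump cavitation — does not account for odor noted
(E) catalyst deactivation — selectivity down match; odor noted miss; particulate in product miss; viscosity out of range match; outlet temperature high match; off-color product miss
None of the listed candidates fits everything.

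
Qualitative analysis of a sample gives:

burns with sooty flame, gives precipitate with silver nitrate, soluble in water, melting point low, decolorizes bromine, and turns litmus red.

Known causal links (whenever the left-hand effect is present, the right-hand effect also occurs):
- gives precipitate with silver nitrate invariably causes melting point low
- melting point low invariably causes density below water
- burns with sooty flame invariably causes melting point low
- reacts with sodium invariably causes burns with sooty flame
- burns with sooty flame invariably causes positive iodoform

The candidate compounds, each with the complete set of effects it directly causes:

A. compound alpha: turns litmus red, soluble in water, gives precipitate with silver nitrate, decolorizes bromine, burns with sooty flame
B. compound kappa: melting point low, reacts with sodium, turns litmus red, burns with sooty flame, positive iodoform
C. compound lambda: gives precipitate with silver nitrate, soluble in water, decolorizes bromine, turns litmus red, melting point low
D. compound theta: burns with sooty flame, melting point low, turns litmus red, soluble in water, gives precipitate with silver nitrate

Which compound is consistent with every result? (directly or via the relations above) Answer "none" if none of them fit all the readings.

A

Testing each hypothesis:
(A) compound alpha — burns with sooty flame match; gives precipitate with silver nitrate match; soluble in water match; melting point low match (by burns with sooty flame → melting point low); decolorizes bromine match; turns litmus red match
(B) compound kappa — does not account for gives precipitate with silver nitrate, soluble in water, decolorizes bromine
(C) compound lambda — does not account for burns with sooty flame
(D) compound theta — does not account for decolorizes bromine
(A) alone accounts for all the evidence.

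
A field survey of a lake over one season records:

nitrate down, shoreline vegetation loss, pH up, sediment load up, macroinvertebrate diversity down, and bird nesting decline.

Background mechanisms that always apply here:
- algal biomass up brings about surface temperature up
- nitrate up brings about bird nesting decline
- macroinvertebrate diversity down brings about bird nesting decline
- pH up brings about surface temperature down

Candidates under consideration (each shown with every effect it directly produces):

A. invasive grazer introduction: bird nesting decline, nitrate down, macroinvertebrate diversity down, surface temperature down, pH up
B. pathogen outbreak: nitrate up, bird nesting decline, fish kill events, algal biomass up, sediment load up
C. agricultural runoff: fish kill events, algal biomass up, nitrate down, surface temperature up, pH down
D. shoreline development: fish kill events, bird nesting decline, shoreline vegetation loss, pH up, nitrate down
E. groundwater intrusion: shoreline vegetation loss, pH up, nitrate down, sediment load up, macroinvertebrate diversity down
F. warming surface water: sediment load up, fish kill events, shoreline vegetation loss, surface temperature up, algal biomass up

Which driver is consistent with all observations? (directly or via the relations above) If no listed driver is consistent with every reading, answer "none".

For each candidate, compare predicted effects to what was observed:
(A) invasive grazer introduction — does not account for shoreline vegetation loss, sediment load up
(B) pathogen outbreak — fails on nitrate down, shoreline vegetation loss, pH up, macroinvertebrate diversity down (predicts nitrate up, not nitrate down)
(C) agricultural runoff — nitrate down match; shoreline vegetation loss miss; pH up miss; sediment load up miss; macroinvertebrate diversity down miss; bird nesting decline miss
(D) shoreline development — does not account for sediment load up, macroinvertebrate diversity down
(E) groundwater intrusion — accounts for every observation (bird nesting decline through macroinvertebrate diversity down → bird nesting decline)
(F) warming surface water — does not account for nitrate down, pH up, macroinvertebrate diversity down, bird nesting decline
(E) is the only candidate with no mismatches.

E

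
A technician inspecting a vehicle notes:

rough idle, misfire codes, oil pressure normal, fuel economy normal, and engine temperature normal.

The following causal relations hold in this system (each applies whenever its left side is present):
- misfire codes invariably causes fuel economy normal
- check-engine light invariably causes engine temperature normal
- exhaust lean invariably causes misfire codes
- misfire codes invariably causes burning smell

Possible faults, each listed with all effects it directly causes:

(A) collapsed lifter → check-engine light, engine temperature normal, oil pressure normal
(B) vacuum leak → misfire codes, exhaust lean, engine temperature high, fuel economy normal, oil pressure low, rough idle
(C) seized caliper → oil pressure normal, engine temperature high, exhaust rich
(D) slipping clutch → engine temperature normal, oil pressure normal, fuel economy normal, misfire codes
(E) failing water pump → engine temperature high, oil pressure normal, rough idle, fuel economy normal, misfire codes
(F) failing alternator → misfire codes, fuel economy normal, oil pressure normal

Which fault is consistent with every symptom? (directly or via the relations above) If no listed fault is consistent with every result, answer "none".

Checking each candidate against the observations:
(A) collapsed lifter — does not account for rough idle, misfire codes, fuel economy normal
(B) vacuum leak — rough idle +; misfire codes +; oil pressure normal -; fuel economy normal +; engine temperature normal -
(C) seized caliper — rough idle -; misfire codes -; oil pressure normal +; fuel economy normal -; engine temperature normal -
(D) slipping clutch — does not account for rough idle
(E) failing water pump — fails on engine temperature normal (predicts engine temperature high, not engine temperature normal)
(F) failing alternator — does not account for rough idle, engine temperature normal
No candidate is consistent with all observations.

none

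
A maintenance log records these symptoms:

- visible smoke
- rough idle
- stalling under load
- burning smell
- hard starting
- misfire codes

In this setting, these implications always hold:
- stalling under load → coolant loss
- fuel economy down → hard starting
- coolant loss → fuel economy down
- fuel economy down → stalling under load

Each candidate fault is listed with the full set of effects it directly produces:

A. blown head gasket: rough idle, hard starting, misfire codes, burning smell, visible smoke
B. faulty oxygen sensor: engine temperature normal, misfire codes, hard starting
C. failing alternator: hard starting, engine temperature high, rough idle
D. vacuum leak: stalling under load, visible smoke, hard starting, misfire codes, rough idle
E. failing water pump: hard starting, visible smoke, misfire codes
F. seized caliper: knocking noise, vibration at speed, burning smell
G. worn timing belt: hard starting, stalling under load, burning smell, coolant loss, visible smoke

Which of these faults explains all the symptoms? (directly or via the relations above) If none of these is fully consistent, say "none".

For each candidate, compare predicted effects to what was observed:
(A) blown head gasket — does not account for stalling under load
(B) faulty oxygen sensor — visible smoke miss; rough idle miss; stalling under load miss; burning smell miss; hard starting match; misfire codes match
(C) failing alternator — does not account for visible smoke, stalling under load, burning smell, misfire codes
(D) vacuum leak — visible smoke match; rough idle match; stalling under load match; burning smell miss; hard starting match; misfire codes match
(E) failing water pump — does not account for rough idle, stalling under load, burning smell
(F) seized caliper — does not account for visible smoke, rough idle, stalling under load, hard starting, misfire codes
(G) worn timing belt — does not account for rough idle, misfire codes
None of the listed candidates fits everything.

none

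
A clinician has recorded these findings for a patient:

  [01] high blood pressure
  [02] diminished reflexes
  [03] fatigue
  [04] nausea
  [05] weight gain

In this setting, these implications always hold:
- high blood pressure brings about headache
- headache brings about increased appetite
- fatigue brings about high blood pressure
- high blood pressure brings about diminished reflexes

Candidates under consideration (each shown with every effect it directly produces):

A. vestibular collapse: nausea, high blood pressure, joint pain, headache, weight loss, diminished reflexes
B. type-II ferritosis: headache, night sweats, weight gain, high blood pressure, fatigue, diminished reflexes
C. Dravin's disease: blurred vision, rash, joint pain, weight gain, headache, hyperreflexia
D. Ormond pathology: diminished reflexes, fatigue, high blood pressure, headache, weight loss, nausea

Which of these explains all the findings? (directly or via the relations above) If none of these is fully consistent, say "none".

For each candidate, compare predicted effects to what was observed:
(A) vestibular collapse — high blood pressure match; diminished reflexes match; fatigue miss; nausea match; weight gain miss
(B) type-II ferritosis — high blood pressure match; diminished reflexes match; fatigue match; nausea miss; weight gain match
(C) Dravin's disease — high blood pressure miss; diminished reflexes miss; fatigue miss; nausea miss; weight gain match
(D) Ormond pathology — fails on weight gain (predicts weight loss, not weight gain)
No candidate is consistent with all observations.

none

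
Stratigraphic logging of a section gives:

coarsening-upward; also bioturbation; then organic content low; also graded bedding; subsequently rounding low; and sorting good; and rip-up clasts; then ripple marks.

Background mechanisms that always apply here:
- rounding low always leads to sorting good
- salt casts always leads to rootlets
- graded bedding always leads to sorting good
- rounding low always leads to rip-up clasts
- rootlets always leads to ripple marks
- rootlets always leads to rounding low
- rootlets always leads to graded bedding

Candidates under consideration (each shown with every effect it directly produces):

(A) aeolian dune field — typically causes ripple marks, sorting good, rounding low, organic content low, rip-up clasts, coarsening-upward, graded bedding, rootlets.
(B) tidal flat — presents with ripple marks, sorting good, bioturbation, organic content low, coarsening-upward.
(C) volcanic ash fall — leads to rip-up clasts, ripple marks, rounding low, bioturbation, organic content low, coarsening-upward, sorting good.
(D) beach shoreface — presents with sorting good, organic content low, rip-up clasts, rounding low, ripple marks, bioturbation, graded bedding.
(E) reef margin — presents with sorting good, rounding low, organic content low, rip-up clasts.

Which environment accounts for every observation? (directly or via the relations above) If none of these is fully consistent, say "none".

none

Checking each candidate against the observations:
(A) aeolian dune field — coarsening-upward match; bioturbation miss; organic content low match; graded bedding match; rounding low match; sorting good match; rip-up clasts match; ripple marks match
(B) tidal flat — coarsening-upward match; bioturbation match; organic content low match; graded bedding miss; rounding low miss; sorting good match; rip-up clasts miss; ripple marks match
(C) volcanic ash fall — coarsening-upward match; bioturbation match; organic content low match; graded bedding miss; rounding low match; sorting good match; rip-up clasts match; ripple marks match
(D) beach shoreface — does not account for coarsening-upward
(E) reef margin — does not account for coarsening-upward, bioturbation, graded bedding, ripple marks
Every candidate fails on at least one observation.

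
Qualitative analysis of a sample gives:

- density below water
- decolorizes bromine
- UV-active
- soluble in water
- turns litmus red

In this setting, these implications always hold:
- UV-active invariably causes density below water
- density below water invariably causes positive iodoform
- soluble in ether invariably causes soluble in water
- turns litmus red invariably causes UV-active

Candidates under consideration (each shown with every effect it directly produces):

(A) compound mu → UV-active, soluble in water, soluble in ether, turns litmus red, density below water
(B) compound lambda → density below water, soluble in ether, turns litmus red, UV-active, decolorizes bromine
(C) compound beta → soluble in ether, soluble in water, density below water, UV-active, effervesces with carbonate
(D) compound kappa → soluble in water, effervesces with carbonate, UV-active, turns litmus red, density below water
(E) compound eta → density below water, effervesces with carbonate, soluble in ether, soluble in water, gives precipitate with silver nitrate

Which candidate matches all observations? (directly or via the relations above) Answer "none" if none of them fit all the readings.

Checking each candidate against the observations:
(A) compound mu — density below water +; decolorizes bromine -; UV-active +; soluble in water +; turns litmus red +
(B) compound lambda — accounts for every observation (soluble in water through soluble in ether → soluble in water)
(C) compound beta — does not account for decolorizes bromine, turns litmus red
(D) compound kappa — density below water +; decolorizes bromine -; UV-active +; soluble in water +; turns litmus red +
(E) compound eta — density below water +; decolorizes bromine -; UV-active -; soluble in water +; turns litmus red -
Only (B) is consistent with every observation.

B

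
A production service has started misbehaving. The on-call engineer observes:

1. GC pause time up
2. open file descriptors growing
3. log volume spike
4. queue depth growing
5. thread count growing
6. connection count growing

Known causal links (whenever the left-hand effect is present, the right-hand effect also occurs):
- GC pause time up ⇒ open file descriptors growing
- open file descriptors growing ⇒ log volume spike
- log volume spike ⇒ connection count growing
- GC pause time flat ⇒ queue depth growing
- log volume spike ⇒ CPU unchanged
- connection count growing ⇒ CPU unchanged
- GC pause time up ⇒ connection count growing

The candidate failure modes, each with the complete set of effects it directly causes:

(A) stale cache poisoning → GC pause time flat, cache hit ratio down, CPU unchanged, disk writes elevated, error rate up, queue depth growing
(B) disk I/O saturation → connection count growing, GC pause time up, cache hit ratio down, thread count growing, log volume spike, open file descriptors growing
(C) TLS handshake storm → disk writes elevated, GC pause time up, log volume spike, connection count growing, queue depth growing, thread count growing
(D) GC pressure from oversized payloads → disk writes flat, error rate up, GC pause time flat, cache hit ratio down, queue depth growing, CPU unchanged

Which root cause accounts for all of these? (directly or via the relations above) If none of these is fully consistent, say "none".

Testing each hypothesis:
(A) stale cache poisoning — fails on GC pause time up, open file descriptors growing, log volume spike, thread count growing, connection count growing (predicts GC pause time flat, not GC pause time up)
(B) disk I/O saturation — does not account for queue depth growing
(C) TLS handshake storm — GC pause time up +; open file descriptors growing + (via GC pause time up → open file descriptors growing); log volume spike +; queue depth growing +; thread count growing +; connection count growing +
(D) GC pressure from oversized payloads — GC pause time up -; open file descriptors growing -; log volume spike -; queue depth growing +; thread count growing -; connection count growing -
Only (C) is consistent with every observation.

C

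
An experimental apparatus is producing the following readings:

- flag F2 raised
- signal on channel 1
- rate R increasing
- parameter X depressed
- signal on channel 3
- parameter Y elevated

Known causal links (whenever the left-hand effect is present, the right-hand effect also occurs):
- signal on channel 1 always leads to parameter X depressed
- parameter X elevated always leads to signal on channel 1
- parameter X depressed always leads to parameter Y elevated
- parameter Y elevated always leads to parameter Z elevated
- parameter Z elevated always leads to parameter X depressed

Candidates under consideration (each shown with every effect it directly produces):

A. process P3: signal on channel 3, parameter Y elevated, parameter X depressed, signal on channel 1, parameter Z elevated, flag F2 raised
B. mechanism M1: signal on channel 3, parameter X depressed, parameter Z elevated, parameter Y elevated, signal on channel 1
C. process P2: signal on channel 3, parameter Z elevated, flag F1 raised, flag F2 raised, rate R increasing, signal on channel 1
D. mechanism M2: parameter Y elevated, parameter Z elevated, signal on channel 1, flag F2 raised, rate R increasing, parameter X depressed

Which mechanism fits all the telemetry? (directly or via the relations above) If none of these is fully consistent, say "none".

C

Testing each hypothesis:
(A) process P3 — does not account for rate R increasing
(B) mechanism M1 — does not account for flag F2 raised, rate R increasing
(C) process P2 — flag F2 raised +; signal on channel 1 +; rate R increasing +; parameter X depressed + (through parameter Z elevated → parameter X depressed); signal on channel 3 +; parameter Y elevated + (through parameter Z elevated → parameter X depressed → parameter Y elevated)
(D) mechanism M2 — does not account for signal on channel 3
(C) alone accounts for all the evidence.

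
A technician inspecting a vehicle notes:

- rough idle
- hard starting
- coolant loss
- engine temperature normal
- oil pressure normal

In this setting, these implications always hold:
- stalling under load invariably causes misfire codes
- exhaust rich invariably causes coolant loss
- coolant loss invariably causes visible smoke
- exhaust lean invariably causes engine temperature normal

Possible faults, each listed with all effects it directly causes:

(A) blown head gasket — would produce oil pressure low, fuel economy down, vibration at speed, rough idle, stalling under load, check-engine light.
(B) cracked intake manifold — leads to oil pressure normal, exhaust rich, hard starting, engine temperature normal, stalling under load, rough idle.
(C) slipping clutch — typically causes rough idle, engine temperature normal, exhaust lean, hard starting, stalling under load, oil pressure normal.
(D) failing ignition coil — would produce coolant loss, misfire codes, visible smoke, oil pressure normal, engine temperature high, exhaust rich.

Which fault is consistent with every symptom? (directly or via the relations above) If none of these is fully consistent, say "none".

B

Checking each candidate against the observations:
(A) blown head gasket — rough idle ✓; hard starting ✗; coolant loss ✗; engine temperature normal ✗; oil pressure normal ✗
(B) cracked intake manifold — rough idle ✓; hard starting ✓; coolant loss ✓ (via exhaust rich → coolant loss); engine temperature normal ✓; oil pressure normal ✓
(C) slipping clutch — rough idle ✓; hard starting ✓; coolant loss ✗; engine temperature normal ✓; oil pressure normal ✓
(D) failing ignition coil — rough idle ✗; hard starting ✗; coolant loss ✓; engine temperature normal ✗; oil pressure normal ✓
(B) is the only candidate with no mismatches.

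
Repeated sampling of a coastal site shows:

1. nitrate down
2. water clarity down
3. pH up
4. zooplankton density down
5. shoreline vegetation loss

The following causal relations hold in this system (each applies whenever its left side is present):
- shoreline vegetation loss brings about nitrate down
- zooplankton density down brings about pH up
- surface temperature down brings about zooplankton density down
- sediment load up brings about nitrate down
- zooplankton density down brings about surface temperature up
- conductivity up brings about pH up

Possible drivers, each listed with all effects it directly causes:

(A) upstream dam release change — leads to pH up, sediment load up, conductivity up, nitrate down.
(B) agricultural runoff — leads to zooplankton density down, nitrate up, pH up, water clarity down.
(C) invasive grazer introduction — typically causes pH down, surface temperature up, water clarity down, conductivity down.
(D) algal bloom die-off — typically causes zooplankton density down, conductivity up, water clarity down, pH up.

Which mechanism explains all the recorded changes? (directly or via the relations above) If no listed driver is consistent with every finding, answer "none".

none

Per-candidate check:
(A) upstream dam release change — nitrate down match; water clarity down miss; pH up match; zooplankton density down miss; shoreline vegetation loss miss
(B) agricultural runoff — fails on nitrate down, shoreline vegetation loss (predicts nitrate up, not nitrate down)
(C) invasive grazer introduction — fails on nitrate down, pH up, zooplankton density down, shoreline vegetation loss (predicts pH down, not pH up)
(D) algal bloom die-off — nitrate down miss; water clarity down match; pH up match; zooplankton density down match; shoreline vegetation loss miss
None of the listed candidates fits everything.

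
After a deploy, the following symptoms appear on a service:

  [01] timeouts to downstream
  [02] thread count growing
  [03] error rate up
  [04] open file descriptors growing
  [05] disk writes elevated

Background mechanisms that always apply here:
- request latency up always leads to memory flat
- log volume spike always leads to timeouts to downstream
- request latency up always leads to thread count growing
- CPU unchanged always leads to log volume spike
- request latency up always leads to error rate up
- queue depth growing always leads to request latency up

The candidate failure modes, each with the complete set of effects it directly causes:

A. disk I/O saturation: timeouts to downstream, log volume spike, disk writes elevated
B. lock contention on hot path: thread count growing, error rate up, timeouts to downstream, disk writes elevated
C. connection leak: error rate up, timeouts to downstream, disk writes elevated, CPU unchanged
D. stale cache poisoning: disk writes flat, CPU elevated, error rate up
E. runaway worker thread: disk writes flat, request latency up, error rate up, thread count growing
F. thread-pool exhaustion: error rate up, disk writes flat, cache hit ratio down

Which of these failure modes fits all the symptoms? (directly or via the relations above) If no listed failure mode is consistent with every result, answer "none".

Testing each hypothesis:
(A) disk I/O saturation — timeouts to downstream ✓; thread count growing ✗; error rate up ✗; open file descriptors growing ✗; disk writes elevated ✓
(B) lock contention on hot path — does not account for open file descriptors growing
(C) connection leak — does not account for thread count growing, open file descriptors growing
(D) stale cache poisoning — timeouts to downstream ✗; thread count growing ✗; error rate up ✓; open file descriptors growing ✗; disk writes elevated ✗
(E) runaway worker thread — timeouts to downstream ✗; thread count growing ✓; error rate up ✓; open file descriptors growing ✗; disk writes elevated ✗
(F) thread-pool exhaustion — timeouts to downstream ✗; thread count growing ✗; error rate up ✓; open file descriptors growing ✗; disk writes elevated ✗
No candidate is consistent with all observations.

none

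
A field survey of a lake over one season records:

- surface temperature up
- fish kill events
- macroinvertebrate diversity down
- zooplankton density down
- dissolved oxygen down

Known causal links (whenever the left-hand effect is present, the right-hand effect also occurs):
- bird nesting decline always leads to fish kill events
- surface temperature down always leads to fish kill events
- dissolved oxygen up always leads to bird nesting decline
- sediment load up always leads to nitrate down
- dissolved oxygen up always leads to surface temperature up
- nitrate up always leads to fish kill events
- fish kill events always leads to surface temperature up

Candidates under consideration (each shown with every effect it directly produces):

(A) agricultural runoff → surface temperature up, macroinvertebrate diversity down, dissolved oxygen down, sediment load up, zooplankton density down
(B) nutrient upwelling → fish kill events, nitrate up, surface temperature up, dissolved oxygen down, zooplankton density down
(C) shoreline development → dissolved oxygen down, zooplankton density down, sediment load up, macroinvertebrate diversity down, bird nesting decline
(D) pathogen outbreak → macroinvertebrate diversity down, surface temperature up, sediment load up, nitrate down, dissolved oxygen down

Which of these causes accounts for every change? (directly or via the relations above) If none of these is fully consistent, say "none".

C

Per-candidate check:
(A) agricultural runoff — surface temperature up yes; fish kill events NO; macroinvertebrate diversity down yes; zooplankton density down yes; dissolved oxygen down yes
(B) nutrient upwelling — does not account for macroinvertebrate diversity down
(C) shoreline development — accounts for every observation (surface temperature up by bird nesting decline → fish kill events → surface temperature up)
(D) pathogen outbreak — does not account for fish kill events, zooplankton density down
(C) is the only candidate with no mismatches.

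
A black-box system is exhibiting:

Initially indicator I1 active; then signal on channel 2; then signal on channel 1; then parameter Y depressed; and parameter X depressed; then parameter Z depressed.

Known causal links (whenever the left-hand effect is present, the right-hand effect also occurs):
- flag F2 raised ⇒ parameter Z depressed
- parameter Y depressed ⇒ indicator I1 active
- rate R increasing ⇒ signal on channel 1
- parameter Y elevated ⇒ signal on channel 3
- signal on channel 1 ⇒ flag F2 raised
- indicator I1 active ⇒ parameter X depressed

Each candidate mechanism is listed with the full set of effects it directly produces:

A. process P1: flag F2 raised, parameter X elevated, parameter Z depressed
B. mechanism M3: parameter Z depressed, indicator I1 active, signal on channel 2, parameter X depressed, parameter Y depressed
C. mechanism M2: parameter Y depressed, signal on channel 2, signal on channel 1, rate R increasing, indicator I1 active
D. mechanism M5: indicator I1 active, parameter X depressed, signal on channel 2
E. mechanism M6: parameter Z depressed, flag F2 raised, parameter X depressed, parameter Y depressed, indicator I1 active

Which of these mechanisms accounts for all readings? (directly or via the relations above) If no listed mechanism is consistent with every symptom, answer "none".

C

Per-candidate check:
(A) process P1 — indicator I1 active ✗; signal on channel 2 ✗; signal on channel 1 ✗; parameter Y depressed ✗; parameter X depressed ✗; parameter Z depressed ✓
(B) mechanism M3 — indicator I1 active ✓; signal on channel 2 ✓; signal on channel 1 ✗; parameter Y depressed ✓; parameter X depressed ✓; parameter Z depressed ✓
(C) mechanism M2 — indicator I1 active ✓; signal on channel 2 ✓; signal on channel 1 ✓; parameter Y depressed ✓; parameter X depressed ✓ (by indicator I1 active → parameter X depressed); parameter Z depressed ✓ (by signal on channel 1 → flag F2 raised → parameter Z depressed)
(D) mechanism M5 — indicator I1 active ✓; signal on channel 2 ✓; signal on channel 1 ✗; parameter Y depressed ✗; parameter X depressed ✓; parameter Z depressed ✗
(E) mechanism M6 — does not account for signal on channel 2, signal on channel 1
Only (C) is consistent with every observation.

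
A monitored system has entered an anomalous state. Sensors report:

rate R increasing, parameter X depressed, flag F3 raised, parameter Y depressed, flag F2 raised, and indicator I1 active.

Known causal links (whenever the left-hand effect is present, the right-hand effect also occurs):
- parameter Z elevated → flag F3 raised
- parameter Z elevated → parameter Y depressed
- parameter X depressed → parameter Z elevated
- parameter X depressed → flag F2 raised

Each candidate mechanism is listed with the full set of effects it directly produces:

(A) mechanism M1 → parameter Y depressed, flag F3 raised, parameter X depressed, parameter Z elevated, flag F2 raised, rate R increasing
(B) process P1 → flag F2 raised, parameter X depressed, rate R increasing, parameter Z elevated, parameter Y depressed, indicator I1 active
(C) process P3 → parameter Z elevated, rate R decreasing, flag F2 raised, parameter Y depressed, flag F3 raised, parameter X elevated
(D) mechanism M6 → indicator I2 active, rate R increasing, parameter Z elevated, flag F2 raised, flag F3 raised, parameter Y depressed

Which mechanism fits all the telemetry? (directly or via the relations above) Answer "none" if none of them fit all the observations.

Per-candidate check:
(A) mechanism M1 — does not account for indicator I1 active
(B) process P1 — rate R increasing match; parameter X depressed match; flag F3 raised match (by parameter Z elevated → flag F3 raised); parameter Y depressed match; flag F2 raised match; indicator I1 active match
(C) process P3 — rate R increasing miss; parameter X depressed miss; flag F3 raised match; parameter Y depressed match; flag F2 raised match; indicator I1 active miss
(D) mechanism M6 — rate R increasing match; parameter X depressed miss; flag F3 raised match; parameter Y depressed match; flag F2 raised match; indicator I1 active miss
Only (B) is consistent with every observation.

B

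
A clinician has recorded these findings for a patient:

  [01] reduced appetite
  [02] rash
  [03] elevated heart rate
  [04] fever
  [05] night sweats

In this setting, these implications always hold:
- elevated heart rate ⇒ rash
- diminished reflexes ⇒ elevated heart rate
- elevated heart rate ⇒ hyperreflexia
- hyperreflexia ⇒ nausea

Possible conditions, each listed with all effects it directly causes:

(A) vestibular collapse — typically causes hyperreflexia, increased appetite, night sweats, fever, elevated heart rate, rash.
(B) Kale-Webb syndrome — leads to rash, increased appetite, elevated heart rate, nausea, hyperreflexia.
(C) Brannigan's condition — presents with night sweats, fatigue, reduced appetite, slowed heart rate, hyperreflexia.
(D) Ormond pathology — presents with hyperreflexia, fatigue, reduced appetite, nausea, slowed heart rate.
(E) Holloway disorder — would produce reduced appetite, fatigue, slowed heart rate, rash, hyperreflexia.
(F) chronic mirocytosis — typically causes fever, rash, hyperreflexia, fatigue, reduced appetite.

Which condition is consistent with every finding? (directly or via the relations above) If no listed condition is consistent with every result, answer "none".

Testing each hypothesis:
(A) vestibular collapse — fails on reduced appetite (predicts increased appetite, not reduced appetite)
(B) Kale-Webb syndrome — reduced appetite ✗; rash ✓; elevated heart rate ✓; fever ✗; night sweats ✗
(C) Brannigan's condition — reduced appetite ✓; rash ✗; elevated heart rate ✗; fever ✗; night sweats ✓
(D) Ormond pathology — fails on rash, elevated heart rate, fever, night sweats (predicts slowed heart rate, not elevated heart rate)
(E) Holloway disorder — fails on elevated heart rate, fever, night sweats (predicts slowed heart rate, not elevated heart rate)
(F) chronic mirocytosis — does not account for elevated heart rate, night sweats
Every candidate fails on at least one observation.

none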